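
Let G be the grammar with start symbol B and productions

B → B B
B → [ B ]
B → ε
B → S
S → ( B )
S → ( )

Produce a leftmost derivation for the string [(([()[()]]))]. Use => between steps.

B => [B]   [B → [ B ]]
[B] => [S]   [B → S]
[S] => [(B)]   [S → ( B )]
[(B)] => [(S)]   [B → S]
[(S)] => [((B))]   [S → ( B )]
[((B))] => [(([B]))]   [B → [ B ]]
[(([B]))] => [(([BB]))]   [B → B B]
[(([BB]))] => [(([SB]))]   [B → S]
[(([SB]))] => [(([()B]))]   [S → ( )]
[(([()B]))] => [(([()[B]]))]   [B → [ B ]]
[(([()[B]]))] => [(([()[S]]))]   [B → S]
[(([()[S]]))] => [(([()[()]]))]   [S → ( )]

B => [B] => [S] => [(B)] => [(S)] => [((B))] => [(([B]))] => [(([BB]))] => [(([SB]))] => [(([()B]))] => [(([()[B]]))] => [(([()[S]]))] => [(([()[()]]))]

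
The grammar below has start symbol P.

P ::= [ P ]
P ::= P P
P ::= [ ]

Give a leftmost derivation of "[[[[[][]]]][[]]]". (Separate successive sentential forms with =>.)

P => [P]   [P ::= [ P ]]
[P] => [PP]   [P ::= P P]
[PP] => [[P]P]   [P ::= [ P ]]
[[P]P] => [[[P]]P]   [P ::= [ P ]]
[[[P]]P] => [[[[P]]]P]   [P ::= [ P ]]
[[[[P]]]P] => [[[[PP]]]P]   [P ::= P P]
[[[[PP]]]P] => [[[[[]P]]]P]   [P ::= [ ]]
[[[[[]P]]]P] => [[[[[][]]]]P]   [P ::= [ ]]
[[[[[][]]]]P] => [[[[[][]]]][P]]   [P ::= [ P ]]
[[[[[][]]]][P]] => [[[[[][]]]][[]]]   [P ::= [ ]]

P => [P] => [PP] => [[P]P] => [[[P]]P] => [[[[P]]]P] => [[[[PP]]]P] => [[[[[]P]]]P] => [[[[[][]]]]P] => [[[[[][]]]][P]] => [[[[[][]]]][[]]]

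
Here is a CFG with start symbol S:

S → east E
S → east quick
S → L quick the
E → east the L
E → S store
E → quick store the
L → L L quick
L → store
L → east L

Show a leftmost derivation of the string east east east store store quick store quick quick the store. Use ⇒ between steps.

S ⇒ east E ⇒ east S store ⇒ east L quick the store ⇒ east east L quick the store ⇒ east east L L quick quick the store ⇒ east east L L quick L quick quick the store ⇒ east east east L L quick L quick quick the store ⇒ east east east store L quick L quick quick the store ⇒ east east east store store quick L quick quick the store ⇒ east east east store store quick store quick quick the store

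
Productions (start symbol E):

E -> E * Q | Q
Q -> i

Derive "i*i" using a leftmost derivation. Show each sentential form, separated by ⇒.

E ⇒ E*Q ⇒ Q*Q ⇒ i*Q ⇒ i*i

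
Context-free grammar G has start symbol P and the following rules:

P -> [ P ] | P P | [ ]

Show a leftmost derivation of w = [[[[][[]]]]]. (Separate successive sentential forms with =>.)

P => [P]   [P -> [ P ]]
[P] => [[P]]   [P -> [ P ]]
[[P]] => [[[P]]]   [P -> [ P ]]
[[[P]]] => [[[PP]]]   [P -> P P]
[[[PP]]] => [[[[]P]]]   [P -> [ ]]
[[[[]P]]] => [[[[][P]]]]   [P -> [ P ]]
[[[[][P]]]] => [[[[][[]]]]]   [P -> [ ]]

P=>[P]=>[[P]]=>[[[P]]]=>[[[PP]]]=>[[[[]P]]]=>[[[[][P]]]]=>[[[[][[]]]]]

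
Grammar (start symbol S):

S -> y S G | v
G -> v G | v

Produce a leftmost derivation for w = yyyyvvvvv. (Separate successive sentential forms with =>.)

S => ySG   [S -> y S G]
ySG => yySGG   [S -> y S G]
yySGG => yyySGGG   [S -> y S G]
yyySGGG => yyyySGGGG   [S -> y S G]
yyyySGGGG => yyyyvGGGG   [S -> v]
yyyyvGGGG => yyyyvvGGG   [G -> v]
yyyyvvGGG => yyyyvvvGG   [G -> v]
yyyyvvvGG => yyyyvvvvG   [G -> v]
yyyyvvvvG => yyyyvvvvv   [G -> v]

S => ySG => yySGG => yyySGGG => yyyySGGGG => yyyyvGGGG => yyyyvvGGG => yyyyvvvGG => yyyyvvvvG => yyyyvvvvv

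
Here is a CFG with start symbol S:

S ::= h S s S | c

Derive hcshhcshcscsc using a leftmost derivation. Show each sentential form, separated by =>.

S=>hSsS=>hcsS=>hcshSsS=>hcshhSsSsS=>hcshhcsSsS=>hcshhcshSsSsS=>hcshhcshcsSsS=>hcshhcshcscsS=>hcshhcshcscsc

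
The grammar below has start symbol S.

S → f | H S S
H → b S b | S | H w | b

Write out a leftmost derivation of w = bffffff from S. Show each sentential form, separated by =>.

S => HSS   [S → H S S]
HSS => SSS   [H → S]
SSS => HSSSS   [S → H S S]
HSSSS => bSSSS   [H → b]
bSSSS => bHSSSSS   [S → H S S]
bHSSSSS => bSSSSSS   [H → S]
bSSSSSS => bfSSSSS   [S → f]
bfSSSSS => bffSSSS   [S → f]
bffSSSS => bfffSSS   [S → f]
bfffSSS => bffffSS   [S → f]
bffffSS => bfffffS   [S → f]
bfffffS => bffffff   [S → f]

S => HSS => SSS => HSSSS => bSSSS => bHSSSSS => bSSSSSS => bfSSSSS => bffSSSS => bfffSSS => bffffSS => bfffffS => bffffff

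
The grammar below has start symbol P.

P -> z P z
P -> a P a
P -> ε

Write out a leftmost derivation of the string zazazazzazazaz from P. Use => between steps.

P => zPz => zaPaz => zazPzaz => zazaPazaz => zazazPzazaz => zazazaPazazaz => zazazazPzazazaz => zazazazzazazaz

P => zPz   [P -> z P z]
zPz => zaPaz   [P -> a P a]
zaPaz => zazPzaz   [P -> z P z]
zazPzaz => zazaPazaz   [P -> a P a]
zazaPazaz => zazazPzazaz   [P -> z P z]
zazazPzazaz => zazazaPazazaz   [P -> a P a]
zazazaPazazaz => zazazazPzazazaz   [P -> z P z]
zazazazPzazazaz => zazazazzazazaz   [P -> ε]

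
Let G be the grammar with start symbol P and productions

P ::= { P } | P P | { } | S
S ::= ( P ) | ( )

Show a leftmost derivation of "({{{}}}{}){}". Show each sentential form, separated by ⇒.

P ⇒ PP ⇒ SP ⇒ (P)P ⇒ (PP)P ⇒ ({P}P)P ⇒ ({{P}}P)P ⇒ ({{{}}}P)P ⇒ ({{{}}}{})P ⇒ ({{{}}}{}){}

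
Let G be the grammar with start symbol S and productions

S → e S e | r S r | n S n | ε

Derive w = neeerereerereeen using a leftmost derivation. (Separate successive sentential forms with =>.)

S=>nSn=>neSen=>neeSeen=>neeeSeeen=>neeerSreeen=>neeereSereeen=>neeererSrereeen=>neeerereSerereeen=>neeerereerereeen

S => nSn   [S → n S n]
nSn => neSen   [S → e S e]
neSen => neeSeen   [S → e S e]
neeSeen => neeeSeeen   [S → e S e]
neeeSeeen => neeerSreeen   [S → r S r]
neeerSreeen => neeereSereeen   [S → e S e]
neeereSereeen => neeererSrereeen   [S → r S r]
neeererSrereeen => neeerereSerereeen   [S → e S e]
neeerereSerereeen => neeerereerereeen   [S → ε]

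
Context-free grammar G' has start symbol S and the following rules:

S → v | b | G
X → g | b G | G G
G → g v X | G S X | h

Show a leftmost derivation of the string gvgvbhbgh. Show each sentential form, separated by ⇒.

S⇒G⇒gvX⇒gvGG⇒gvGSXG⇒gvgvXSXG⇒gvgvbGSXG⇒gvgvbhSXG⇒gvgvbhbXG⇒gvgvbhbgG⇒gvgvbhbgh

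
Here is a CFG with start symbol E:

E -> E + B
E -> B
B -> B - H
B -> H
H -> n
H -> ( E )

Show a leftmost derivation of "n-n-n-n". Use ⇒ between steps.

E ⇒ B   [E -> B]
B ⇒ B-H   [B -> B - H]
B-H ⇒ B-H-H   [B -> B - H]
B-H-H ⇒ B-H-H-H   [B -> B - H]
B-H-H-H ⇒ H-H-H-H   [B -> H]
H-H-H-H ⇒ n-H-H-H   [H -> n]
n-H-H-H ⇒ n-n-H-H   [H -> n]
n-n-H-H ⇒ n-n-n-H   [H -> n]
n-n-n-H ⇒ n-n-n-n   [H -> n]

E ⇒ B ⇒ B-H ⇒ B-H-H ⇒ B-H-H-H ⇒ H-H-H-H ⇒ n-H-H-H ⇒ n-n-H-H ⇒ n-n-n-H ⇒ n-n-n-n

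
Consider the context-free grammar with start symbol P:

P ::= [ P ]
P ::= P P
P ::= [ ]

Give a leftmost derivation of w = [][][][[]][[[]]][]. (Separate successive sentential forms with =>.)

P => PP => []P => []PP => []PPP => []PPPP => [][]PPP => [][][]PP => [][][]PPP => [][][][P]PP => [][][][[]]PP => [][][][[]][P]P => [][][][[]][[P]]P => [][][][[]][[[]]]P => [][][][[]][[[]]][]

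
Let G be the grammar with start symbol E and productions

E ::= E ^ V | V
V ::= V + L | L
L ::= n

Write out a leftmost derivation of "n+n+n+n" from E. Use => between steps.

E => V   [E ::= V]
V => V+L   [V ::= V + L]
V+L => V+L+L   [V ::= V + L]
V+L+L => V+L+L+L   [V ::= V + L]
V+L+L+L => L+L+L+L   [V ::= L]
L+L+L+L => n+L+L+L   [L ::= n]
n+L+L+L => n+n+L+L   [L ::= n]
n+n+L+L => n+n+n+L   [L ::= n]
n+n+n+L => n+n+n+n   [L ::= n]

E => V => V+L => V+L+L => V+L+L+L => L+L+L+L => n+L+L+L => n+n+L+L => n+n+n+L => n+n+n+n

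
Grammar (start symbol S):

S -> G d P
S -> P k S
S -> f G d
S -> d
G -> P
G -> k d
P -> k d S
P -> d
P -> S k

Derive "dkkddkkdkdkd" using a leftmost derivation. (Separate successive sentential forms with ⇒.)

S ⇒ PkS   [S -> P k S]
PkS ⇒ dkS   [P -> d]
dkS ⇒ dkPkS   [S -> P k S]
dkPkS ⇒ dkkdSkS   [P -> k d S]
dkkdSkS ⇒ dkkdPkSkS   [S -> P k S]
dkkdPkSkS ⇒ dkkdSkkSkS   [P -> S k]
dkkdSkkSkS ⇒ dkkddkkSkS   [S -> d]
dkkddkkSkS ⇒ dkkddkkdkS   [S -> d]
dkkddkkdkS ⇒ dkkddkkdkPkS   [S -> P k S]
dkkddkkdkPkS ⇒ dkkddkkdkdkS   [P -> d]
dkkddkkdkdkS ⇒ dkkddkkdkdkd   [S -> d]

S ⇒ PkS ⇒ dkS ⇒ dkPkS ⇒ dkkdSkS ⇒ dkkdPkSkS ⇒ dkkdSkkSkS ⇒ dkkddkkSkS ⇒ dkkddkkdkS ⇒ dkkddkkdkPkS ⇒ dkkddkkdkdkS ⇒ dkkddkkdkdkd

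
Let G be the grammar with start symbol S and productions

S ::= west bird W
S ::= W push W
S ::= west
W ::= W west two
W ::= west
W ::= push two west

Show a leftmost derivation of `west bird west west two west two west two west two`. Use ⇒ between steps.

S ⇒ west bird W ⇒ west bird W west two ⇒ west bird W west two west two ⇒ west bird W west two west two west two ⇒ west bird W west two west two west two west two ⇒ west bird west west two west two west two west two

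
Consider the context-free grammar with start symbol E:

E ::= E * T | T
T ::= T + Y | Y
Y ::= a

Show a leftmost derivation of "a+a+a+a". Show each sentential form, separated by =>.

E => T => T+Y => T+Y+Y => T+Y+Y+Y => Y+Y+Y+Y => a+Y+Y+Y => a+a+Y+Y => a+a+a+Y => a+a+a+a

E => T   [E ::= T]
T => T+Y   [T ::= T + Y]
T+Y => T+Y+Y   [T ::= T + Y]
T+Y+Y => T+Y+Y+Y   [T ::= T + Y]
T+Y+Y+Y => Y+Y+Y+Y   [T ::= Y]
Y+Y+Y+Y => a+Y+Y+Y   [Y ::= a]
a+Y+Y+Y => a+a+Y+Y   [Y ::= a]
a+a+Y+Y => a+a+a+Y   [Y ::= a]
a+a+a+Y => a+a+a+a   [Y ::= a]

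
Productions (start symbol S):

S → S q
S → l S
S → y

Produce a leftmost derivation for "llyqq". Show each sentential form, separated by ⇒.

S ⇒ Sq ⇒ lSq ⇒ lSqq ⇒ llSqq ⇒ llyqq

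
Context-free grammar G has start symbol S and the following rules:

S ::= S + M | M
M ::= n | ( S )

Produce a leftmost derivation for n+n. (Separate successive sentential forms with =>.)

S=>S+M=>M+M=>n+M=>n+n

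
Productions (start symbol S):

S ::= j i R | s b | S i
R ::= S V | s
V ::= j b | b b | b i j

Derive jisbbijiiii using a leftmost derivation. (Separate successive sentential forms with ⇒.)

S ⇒ Si ⇒ Sii ⇒ Siii ⇒ Siiii ⇒ jiRiiii ⇒ jiSViiii ⇒ jisbViiii ⇒ jisbbijiiii

S ⇒ Si   [S ::= S i]
Si ⇒ Sii   [S ::= S i]
Sii ⇒ Siii   [S ::= S i]
Siii ⇒ Siiii   [S ::= S i]
Siiii ⇒ jiRiiii   [S ::= j i R]
jiRiiii ⇒ jiSViiii   [R ::= S V]
jiSViiii ⇒ jisbViiii   [S ::= s b]
jisbViiii ⇒ jisbbijiiii   [V ::= b i j]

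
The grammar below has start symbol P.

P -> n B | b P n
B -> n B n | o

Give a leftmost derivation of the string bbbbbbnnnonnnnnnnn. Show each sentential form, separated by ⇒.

P ⇒ bPn ⇒ bbPnn ⇒ bbbPnnn ⇒ bbbbPnnnn ⇒ bbbbbPnnnnn ⇒ bbbbbbPnnnnnn ⇒ bbbbbbnBnnnnnn ⇒ bbbbbbnnBnnnnnnn ⇒ bbbbbbnnnBnnnnnnnn ⇒ bbbbbbnnnonnnnnnnn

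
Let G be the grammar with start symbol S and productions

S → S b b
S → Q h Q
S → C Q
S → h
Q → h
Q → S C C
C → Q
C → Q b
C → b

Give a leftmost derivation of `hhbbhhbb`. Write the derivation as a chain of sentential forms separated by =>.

S=>Sbb=>QhQbb=>SCChQbb=>CQCChQbb=>QQCChQbb=>hQCChQbb=>hhCChQbb=>hhbChQbb=>hhbbhQbb=>hhbbhhbb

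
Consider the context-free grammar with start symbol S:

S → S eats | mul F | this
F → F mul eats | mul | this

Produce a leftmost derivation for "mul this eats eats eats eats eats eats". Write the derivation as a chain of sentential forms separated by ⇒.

S ⇒ S eats ⇒ S eats eats ⇒ S eats eats eats ⇒ S eats eats eats eats ⇒ S eats eats eats eats eats ⇒ S eats eats eats eats eats eats ⇒ mul F eats eats eats eats eats eats ⇒ mul this eats eats eats eats eats eats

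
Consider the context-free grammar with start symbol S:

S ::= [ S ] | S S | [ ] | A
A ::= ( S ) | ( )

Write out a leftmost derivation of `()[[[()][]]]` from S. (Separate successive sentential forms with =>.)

S => SS => AS => ()S => ()[S] => ()[[S]] => ()[[SS]] => ()[[[S]S]] => ()[[[A]S]] => ()[[[()]S]] => ()[[[()][]]]

S => SS   [S ::= S S]
SS => AS   [S ::= A]
AS => ()S   [A ::= ( )]
()S => ()[S]   [S ::= [ S ]]
()[S] => ()[[S]]   [S ::= [ S ]]
()[[S]] => ()[[SS]]   [S ::= S S]
()[[SS]] => ()[[[S]S]]   [S ::= [ S ]]
()[[[S]S]] => ()[[[A]S]]   [S ::= A]
()[[[A]S]] => ()[[[()]S]]   [A ::= ( )]
()[[[()]S]] => ()[[[()][]]]   [S ::= [ ]]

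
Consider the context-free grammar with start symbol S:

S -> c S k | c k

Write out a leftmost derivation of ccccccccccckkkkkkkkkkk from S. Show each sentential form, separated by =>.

S => cSk => ccSkk => cccSkkk => ccccSkkkk => cccccSkkkkk => ccccccSkkkkkk => cccccccSkkkkkkk => ccccccccSkkkkkkkk => cccccccccSkkkkkkkkk => ccccccccccSkkkkkkkkkk => ccccccccccckkkkkkkkkkk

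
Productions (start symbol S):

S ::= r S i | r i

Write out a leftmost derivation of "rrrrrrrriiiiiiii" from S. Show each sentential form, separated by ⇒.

S ⇒ rSi ⇒ rrSii ⇒ rrrSiii ⇒ rrrrSiiii ⇒ rrrrrSiiiii ⇒ rrrrrrSiiiiii ⇒ rrrrrrrSiiiiiii ⇒ rrrrrrrriiiiiiii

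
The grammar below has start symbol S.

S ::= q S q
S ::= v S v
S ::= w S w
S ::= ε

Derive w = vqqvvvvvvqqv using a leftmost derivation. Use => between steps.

S => vSv => vqSqv => vqqSqqv => vqqvSvqqv => vqqvvSvvqqv => vqqvvvSvvvqqv => vqqvvvvvvqqv

S => vSv   [S ::= v S v]
vSv => vqSqv   [S ::= q S q]
vqSqv => vqqSqqv   [S ::= q S q]
vqqSqqv => vqqvSvqqv   [S ::= v S v]
vqqvSvqqv => vqqvvSvvqqv   [S ::= v S v]
vqqvvSvvqqv => vqqvvvSvvvqqv   [S ::= v S v]
vqqvvvSvvvqqv => vqqvvvvvvqqv   [S ::= ε]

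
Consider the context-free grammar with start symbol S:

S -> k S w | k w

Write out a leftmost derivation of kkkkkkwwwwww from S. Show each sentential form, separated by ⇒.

S ⇒ kSw   [S -> k S w]
kSw ⇒ kkSww   [S -> k S w]
kkSww ⇒ kkkSwww   [S -> k S w]
kkkSwww ⇒ kkkkSwwww   [S -> k S w]
kkkkSwwww ⇒ kkkkkSwwwww   [S -> k S w]
kkkkkSwwwww ⇒ kkkkkkwwwwww   [S -> k w]

S ⇒ kSw ⇒ kkSww ⇒ kkkSwww ⇒ kkkkSwwww ⇒ kkkkkSwwwww ⇒ kkkkkkwwwwww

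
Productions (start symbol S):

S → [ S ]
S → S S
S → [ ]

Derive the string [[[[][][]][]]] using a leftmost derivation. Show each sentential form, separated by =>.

S => [S] => [[S]] => [[SS]] => [[[S]S]] => [[[SS]S]] => [[[SSS]S]] => [[[[]SS]S]] => [[[[][]S]S]] => [[[[][][]]S]] => [[[[][][]][]]]

S => [S]   [S → [ S ]]
[S] => [[S]]   [S → [ S ]]
[[S]] => [[SS]]   [S → S S]
[[SS]] => [[[S]S]]   [S → [ S ]]
[[[S]S]] => [[[SS]S]]   [S → S S]
[[[SS]S]] => [[[SSS]S]]   [S → S S]
[[[SSS]S]] => [[[[]SS]S]]   [S → [ ]]
[[[[]SS]S]] => [[[[][]S]S]]   [S → [ ]]
[[[[][]S]S]] => [[[[][][]]S]]   [S → [ ]]
[[[[][][]]S]] => [[[[][][]][]]]   [S → [ ]]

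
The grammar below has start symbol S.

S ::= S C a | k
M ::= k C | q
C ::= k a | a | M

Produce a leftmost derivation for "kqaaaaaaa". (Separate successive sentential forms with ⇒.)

S ⇒ SCa ⇒ SCaCa ⇒ SCaCaCa ⇒ SCaCaCaCa ⇒ kCaCaCaCa ⇒ kMaCaCaCa ⇒ kqaCaCaCa ⇒ kqaaaCaCa ⇒ kqaaaaaCa ⇒ kqaaaaaaa

S ⇒ SCa   [S ::= S C a]
SCa ⇒ SCaCa   [S ::= S C a]
SCaCa ⇒ SCaCaCa   [S ::= S C a]
SCaCaCa ⇒ SCaCaCaCa   [S ::= S C a]
SCaCaCaCa ⇒ kCaCaCaCa   [S ::= k]
kCaCaCaCa ⇒ kMaCaCaCa   [C ::= M]
kMaCaCaCa ⇒ kqaCaCaCa   [M ::= q]
kqaCaCaCa ⇒ kqaaaCaCa   [C ::= a]
kqaaaCaCa ⇒ kqaaaaaCa   [C ::= a]
kqaaaaaCa ⇒ kqaaaaaaa   [C ::= a]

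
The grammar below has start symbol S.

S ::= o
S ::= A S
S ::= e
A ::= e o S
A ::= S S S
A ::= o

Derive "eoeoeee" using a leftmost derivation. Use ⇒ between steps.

S ⇒ AS   [S ::= A S]
AS ⇒ SSSS   [A ::= S S S]
SSSS ⇒ ASSSS   [S ::= A S]
ASSSS ⇒ eoSSSSS   [A ::= e o S]
eoSSSSS ⇒ eoeSSSS   [S ::= e]
eoeSSSS ⇒ eoeoSSS   [S ::= o]
eoeoSSS ⇒ eoeoeSS   [S ::= e]
eoeoeSS ⇒ eoeoeeS   [S ::= e]
eoeoeeS ⇒ eoeoeee   [S ::= e]

S⇒AS⇒SSSS⇒ASSSS⇒eoSSSSS⇒eoeSSSS⇒eoeoSSS⇒eoeoeSS⇒eoeoeeS⇒eoeoeee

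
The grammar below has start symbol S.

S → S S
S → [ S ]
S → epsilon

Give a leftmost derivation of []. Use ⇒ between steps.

S ⇒ SS   [S → S S]
SS ⇒ SSS   [S → S S]
SSS ⇒ SSSS   [S → S S]
SSSS ⇒ SSSSS   [S → S S]
SSSSS ⇒ [S]SSSS   [S → [ S ]]
[S]SSSS ⇒ []SSSS   [S → epsilon]
[]SSSS ⇒ []SSS   [S → epsilon]
[]SSS ⇒ []SS   [S → epsilon]
[]SS ⇒ []S   [S → epsilon]
[]S ⇒ []   [S → epsilon]

S⇒SS⇒SSS⇒SSSS⇒SSSSS⇒[S]SSSS⇒[]SSSS⇒[]SSS⇒[]SS⇒[]S⇒[]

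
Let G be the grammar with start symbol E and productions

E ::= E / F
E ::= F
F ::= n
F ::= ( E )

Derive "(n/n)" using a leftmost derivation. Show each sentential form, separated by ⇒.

E⇒F⇒(E)⇒(E/F)⇒(F/F)⇒(n/F)⇒(n/n)

E ⇒ F   [E ::= F]
F ⇒ (E)   [F ::= ( E )]
(E) ⇒ (E/F)   [E ::= E / F]
(E/F) ⇒ (F/F)   [E ::= F]
(F/F) ⇒ (n/F)   [F ::= n]
(n/F) ⇒ (n/n)   [F ::= n]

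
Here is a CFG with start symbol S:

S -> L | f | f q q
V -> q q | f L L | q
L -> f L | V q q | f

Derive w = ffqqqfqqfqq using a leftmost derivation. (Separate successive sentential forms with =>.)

S=>L=>Vqq=>fLLqq=>fVqqLqq=>ffLLqqLqq=>ffVqqLqqLqq=>ffqqqLqqLqq=>ffqqqfqqLqq=>ffqqqfqqfqq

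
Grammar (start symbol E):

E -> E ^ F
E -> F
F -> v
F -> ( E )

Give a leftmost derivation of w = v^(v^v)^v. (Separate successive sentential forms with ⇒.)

E ⇒ E^F   [E -> E ^ F]
E^F ⇒ E^F^F   [E -> E ^ F]
E^F^F ⇒ F^F^F   [E -> F]
F^F^F ⇒ v^F^F   [F -> v]
v^F^F ⇒ v^(E)^F   [F -> ( E )]
v^(E)^F ⇒ v^(E^F)^F   [E -> E ^ F]
v^(E^F)^F ⇒ v^(F^F)^F   [E -> F]
v^(F^F)^F ⇒ v^(v^F)^F   [F -> v]
v^(v^F)^F ⇒ v^(v^v)^F   [F -> v]
v^(v^v)^F ⇒ v^(v^v)^v   [F -> v]

E ⇒ E^F ⇒ E^F^F ⇒ F^F^F ⇒ v^F^F ⇒ v^(E)^F ⇒ v^(E^F)^F ⇒ v^(F^F)^F ⇒ v^(v^F)^F ⇒ v^(v^v)^F ⇒ v^(v^v)^v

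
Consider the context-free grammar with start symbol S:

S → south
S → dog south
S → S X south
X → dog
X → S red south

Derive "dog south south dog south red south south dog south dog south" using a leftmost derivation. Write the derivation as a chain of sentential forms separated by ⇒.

S ⇒ S X south ⇒ S X south X south ⇒ S X south X south X south ⇒ dog south X south X south X south ⇒ dog south S red south south X south X south ⇒ dog south S X south red south south X south X south ⇒ dog south south X south red south south X south X south ⇒ dog south south dog south red south south X south X south ⇒ dog south south dog south red south south dog south X south ⇒ dog south south dog south red south south dog south dog south

S ⇒ S X south   [S → S X south]
S X south ⇒ S X south X south   [S → S X south]
S X south X south ⇒ S X south X south X south   [S → S X south]
S X south X south X south ⇒ dog south X south X south X south   [S → dog south]
dog south X south X south X south ⇒ dog south S red south south X south X south   [X → S red south]
dog south S red south south X south X south ⇒ dog south S X south red south south X south X south   [S → S X south]
dog south S X south red south south X south X south ⇒ dog south south X south red south south X south X south   [S → south]
dog south south X south red south south X south X south ⇒ dog south south dog south red south south X south X south   [X → dog]
dog south south dog south red south south X south X south ⇒ dog south south dog south red south south dog south X south   [X → dog]
dog south south dog south red south south dog south X south ⇒ dog south south dog south red south south dog south dog south   [X → dog]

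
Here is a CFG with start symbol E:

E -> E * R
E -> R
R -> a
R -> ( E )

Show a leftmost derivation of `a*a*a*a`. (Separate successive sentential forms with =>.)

E => E*R   [E -> E * R]
E*R => E*R*R   [E -> E * R]
E*R*R => E*R*R*R   [E -> E * R]
E*R*R*R => R*R*R*R   [E -> R]
R*R*R*R => a*R*R*R   [R -> a]
a*R*R*R => a*a*R*R   [R -> a]
a*a*R*R => a*a*a*R   [R -> a]
a*a*a*R => a*a*a*a   [R -> a]

E => E*R => E*R*R => E*R*R*R => R*R*R*R => a*R*R*R => a*a*R*R => a*a*a*R => a*a*a*a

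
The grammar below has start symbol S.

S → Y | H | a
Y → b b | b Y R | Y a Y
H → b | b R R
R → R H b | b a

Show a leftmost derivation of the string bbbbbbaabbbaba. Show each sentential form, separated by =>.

S => Y   [S → Y]
Y => bYR   [Y → b Y R]
bYR => bbYRR   [Y → b Y R]
bbYRR => bbYaYRR   [Y → Y a Y]
bbYaYRR => bbbYRaYRR   [Y → b Y R]
bbbYRaYRR => bbbbbRaYRR   [Y → b b]
bbbbbRaYRR => bbbbbbaaYRR   [R → b a]
bbbbbbaaYRR => bbbbbbaabbRR   [Y → b b]
bbbbbbaabbRR => bbbbbbaabbbaR   [R → b a]
bbbbbbaabbbaR => bbbbbbaabbbaba   [R → b a]

S => Y => bYR => bbYRR => bbYaYRR => bbbYRaYRR => bbbbbRaYRR => bbbbbbaaYRR => bbbbbbaabbRR => bbbbbbaabbbaR => bbbbbbaabbbaba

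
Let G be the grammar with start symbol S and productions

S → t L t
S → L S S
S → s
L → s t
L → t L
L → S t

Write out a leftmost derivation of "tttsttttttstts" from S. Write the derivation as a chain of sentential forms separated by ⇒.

S⇒LSS⇒StSS⇒tLttSS⇒ttLttSS⇒tttLttSS⇒tttstttSS⇒tttsttttLtS⇒tttstttttLtS⇒tttsttttttLtS⇒tttsttttttSttS⇒tttsttttttsttS⇒tttsttttttstts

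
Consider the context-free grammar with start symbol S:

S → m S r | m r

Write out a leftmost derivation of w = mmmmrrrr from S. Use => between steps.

S => mSr   [S → m S r]
mSr => mmSrr   [S → m S r]
mmSrr => mmmSrrr   [S → m S r]
mmmSrrr => mmmmrrrr   [S → m r]

S => mSr => mmSrr => mmmSrrr => mmmmrrrr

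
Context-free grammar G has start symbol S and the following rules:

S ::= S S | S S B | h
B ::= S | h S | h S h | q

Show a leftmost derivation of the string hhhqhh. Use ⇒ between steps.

S ⇒ SS   [S ::= S S]
SS ⇒ SSS   [S ::= S S]
SSS ⇒ SSBSS   [S ::= S S B]
SSBSS ⇒ SSSBSS   [S ::= S S]
SSSBSS ⇒ hSSBSS   [S ::= h]
hSSBSS ⇒ hhSBSS   [S ::= h]
hhSBSS ⇒ hhhBSS   [S ::= h]
hhhBSS ⇒ hhhqSS   [B ::= q]
hhhqSS ⇒ hhhqhS   [S ::= h]
hhhqhS ⇒ hhhqhh   [S ::= h]

S⇒SS⇒SSS⇒SSBSS⇒SSSBSS⇒hSSBSS⇒hhSBSS⇒hhhBSS⇒hhhqSS⇒hhhqhS⇒hhhqhh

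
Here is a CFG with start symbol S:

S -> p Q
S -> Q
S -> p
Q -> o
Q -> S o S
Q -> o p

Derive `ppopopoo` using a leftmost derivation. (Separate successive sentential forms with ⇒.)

S ⇒ Q ⇒ SoS ⇒ pQoS ⇒ pSoSoS ⇒ ppQoSoS ⇒ ppopoSoS ⇒ ppopopoS ⇒ ppopopoQ ⇒ ppopopoo

S ⇒ Q   [S -> Q]
Q ⇒ SoS   [Q -> S o S]
SoS ⇒ pQoS   [S -> p Q]
pQoS ⇒ pSoSoS   [Q -> S o S]
pSoSoS ⇒ ppQoSoS   [S -> p Q]
ppQoSoS ⇒ ppopoSoS   [Q -> o p]
ppopoSoS ⇒ ppopopoS   [S -> p]
ppopopoS ⇒ ppopopoQ   [S -> Q]
ppopopoQ ⇒ ppopopoo   [Q -> o]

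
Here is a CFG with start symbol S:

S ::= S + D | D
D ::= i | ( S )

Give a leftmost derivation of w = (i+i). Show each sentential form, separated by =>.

S=>D=>(S)=>(S+D)=>(D+D)=>(i+D)=>(i+i)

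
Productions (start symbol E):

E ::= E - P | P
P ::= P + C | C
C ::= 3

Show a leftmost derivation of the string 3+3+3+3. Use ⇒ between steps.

E ⇒ P ⇒ P+C ⇒ P+C+C ⇒ P+C+C+C ⇒ C+C+C+C ⇒ 3+C+C+C ⇒ 3+3+C+C ⇒ 3+3+3+C ⇒ 3+3+3+3

E ⇒ P   [E ::= P]
P ⇒ P+C   [P ::= P + C]
P+C ⇒ P+C+C   [P ::= P + C]
P+C+C ⇒ P+C+C+C   [P ::= P + C]
P+C+C+C ⇒ C+C+C+C   [P ::= C]
C+C+C+C ⇒ 3+C+C+C   [C ::= 3]
3+C+C+C ⇒ 3+3+C+C   [C ::= 3]
3+3+C+C ⇒ 3+3+3+C   [C ::= 3]
3+3+3+C ⇒ 3+3+3+3   [C ::= 3]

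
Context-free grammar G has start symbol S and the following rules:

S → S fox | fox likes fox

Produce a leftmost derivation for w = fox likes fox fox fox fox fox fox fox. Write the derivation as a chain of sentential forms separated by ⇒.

S ⇒ S fox   [S → S fox]
S fox ⇒ S fox fox   [S → S fox]
S fox fox ⇒ S fox fox fox   [S → S fox]
S fox fox fox ⇒ S fox fox fox fox   [S → S fox]
S fox fox fox fox ⇒ S fox fox fox fox fox   [S → S fox]
S fox fox fox fox fox ⇒ S fox fox fox fox fox fox   [S → S fox]
S fox fox fox fox fox fox ⇒ fox likes fox fox fox fox fox fox fox   [S → fox likes fox]

S ⇒ S fox ⇒ S fox fox ⇒ S fox fox fox ⇒ S fox fox fox fox ⇒ S fox fox fox fox fox ⇒ S fox fox fox fox fox fox ⇒ fox likes fox fox fox fox fox fox fox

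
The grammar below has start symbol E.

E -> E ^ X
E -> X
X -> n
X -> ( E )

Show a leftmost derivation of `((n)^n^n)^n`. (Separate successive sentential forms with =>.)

E=>E^X=>X^X=>(E)^X=>(E^X)^X=>(E^X^X)^X=>(X^X^X)^X=>((E)^X^X)^X=>((X)^X^X)^X=>((n)^X^X)^X=>((n)^n^X)^X=>((n)^n^n)^X=>((n)^n^n)^n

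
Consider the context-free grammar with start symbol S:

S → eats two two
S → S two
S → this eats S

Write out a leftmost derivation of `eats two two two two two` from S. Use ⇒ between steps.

S ⇒ S two   [S → S two]
S two ⇒ S two two   [S → S two]
S two two ⇒ S two two two   [S → S two]
S two two two ⇒ eats two two two two two   [S → eats two two]

S ⇒ S two ⇒ S two two ⇒ S two two two ⇒ eats two two two two two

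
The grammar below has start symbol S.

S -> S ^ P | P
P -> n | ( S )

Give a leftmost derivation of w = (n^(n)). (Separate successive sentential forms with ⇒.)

S⇒P⇒(S)⇒(S^P)⇒(P^P)⇒(n^P)⇒(n^(S))⇒(n^(P))⇒(n^(n))

S ⇒ P   [S -> P]
P ⇒ (S)   [P -> ( S )]
(S) ⇒ (S^P)   [S -> S ^ P]
(S^P) ⇒ (P^P)   [S -> P]
(P^P) ⇒ (n^P)   [P -> n]
(n^P) ⇒ (n^(S))   [P -> ( S )]
(n^(S)) ⇒ (n^(P))   [S -> P]
(n^(P)) ⇒ (n^(n))   [P -> n]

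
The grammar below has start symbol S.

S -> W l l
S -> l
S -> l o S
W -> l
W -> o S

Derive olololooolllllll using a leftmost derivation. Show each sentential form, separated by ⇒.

S ⇒ Wll   [S -> W l l]
Wll ⇒ oSll   [W -> o S]
oSll ⇒ oloSll   [S -> l o S]
oloSll ⇒ ololoSll   [S -> l o S]
ololoSll ⇒ olololoSll   [S -> l o S]
olololoSll ⇒ olololoWllll   [S -> W l l]
olololoWllll ⇒ olololooSllll   [W -> o S]
olololooSllll ⇒ olololooWllllll   [S -> W l l]
olololooWllllll ⇒ olololoooSllllll   [W -> o S]
olololoooSllllll ⇒ olololooolllllll   [S -> l]

S ⇒ Wll ⇒ oSll ⇒ oloSll ⇒ ololoSll ⇒ olololoSll ⇒ olololoWllll ⇒ olololooSllll ⇒ olololooWllllll ⇒ olololoooSllllll ⇒ olololooolllllll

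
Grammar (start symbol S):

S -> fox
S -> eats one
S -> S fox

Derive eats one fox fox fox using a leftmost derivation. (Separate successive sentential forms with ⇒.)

S ⇒ S fox ⇒ S fox fox ⇒ S fox fox fox ⇒ eats one fox fox fox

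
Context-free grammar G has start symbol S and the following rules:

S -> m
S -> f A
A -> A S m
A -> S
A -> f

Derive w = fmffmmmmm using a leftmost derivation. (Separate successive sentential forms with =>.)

S => fA => fASm => fASmSm => fSSmSm => fmSmSm => fmfAmSm => fmfASmmSm => fmffSmmSm => fmffmmmSm => fmffmmmmm

S => fA   [S -> f A]
fA => fASm   [A -> A S m]
fASm => fASmSm   [A -> A S m]
fASmSm => fSSmSm   [A -> S]
fSSmSm => fmSmSm   [S -> m]
fmSmSm => fmfAmSm   [S -> f A]
fmfAmSm => fmfASmmSm   [A -> A S m]
fmfASmmSm => fmffSmmSm   [A -> f]
fmffSmmSm => fmffmmmSm   [S -> m]
fmffmmmSm => fmffmmmmm   [S -> m]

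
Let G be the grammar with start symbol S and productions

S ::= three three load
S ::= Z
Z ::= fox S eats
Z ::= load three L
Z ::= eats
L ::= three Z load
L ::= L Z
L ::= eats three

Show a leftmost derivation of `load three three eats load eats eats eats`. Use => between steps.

S => Z   [S ::= Z]
Z => load three L   [Z ::= load three L]
load three L => load three L Z   [L ::= L Z]
load three L Z => load three L Z Z   [L ::= L Z]
load three L Z Z => load three L Z Z Z   [L ::= L Z]
load three L Z Z Z => load three three Z load Z Z Z   [L ::= three Z load]
load three three Z load Z Z Z => load three three eats load Z Z Z   [Z ::= eats]
load three three eats load Z Z Z => load three three eats load eats Z Z   [Z ::= eats]
load three three eats load eats Z Z => load three three eats load eats eats Z   [Z ::= eats]
load three three eats load eats eats Z => load three three eats load eats eats eats   [Z ::= eats]

S => Z => load three L => load three L Z => load three L Z Z => load three L Z Z Z => load three three Z load Z Z Z => load three three eats load Z Z Z => load three three eats load eats Z Z => load three three eats load eats eats Z => load three three eats load eats eats eats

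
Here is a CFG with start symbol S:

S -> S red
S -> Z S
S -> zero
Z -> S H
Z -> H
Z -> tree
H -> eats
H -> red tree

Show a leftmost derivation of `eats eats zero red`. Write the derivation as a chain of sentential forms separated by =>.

S => Z S => H S => eats S => eats S red => eats Z S red => eats H S red => eats eats S red => eats eats zero red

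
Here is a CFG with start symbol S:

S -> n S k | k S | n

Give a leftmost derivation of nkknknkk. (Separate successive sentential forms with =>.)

S => nSk   [S -> n S k]
nSk => nkSk   [S -> k S]
nkSk => nkkSk   [S -> k S]
nkkSk => nkknSkk   [S -> n S k]
nkknSkk => nkknkSkk   [S -> k S]
nkknkSkk => nkknknkk   [S -> n]

S=>nSk=>nkSk=>nkkSk=>nkknSkk=>nkknkSkk=>nkknknkk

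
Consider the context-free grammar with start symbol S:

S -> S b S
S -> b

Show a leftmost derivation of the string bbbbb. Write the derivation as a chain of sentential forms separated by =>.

S => SbS => SbSbS => bbSbS => bbbbS => bbbbb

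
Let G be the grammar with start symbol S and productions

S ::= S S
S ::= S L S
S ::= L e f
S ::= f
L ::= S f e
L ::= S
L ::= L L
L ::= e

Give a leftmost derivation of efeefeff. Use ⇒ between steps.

S⇒SS⇒SLSS⇒LefLSS⇒LLefLSS⇒LLLefLSS⇒eLLefLSS⇒eSLefLSS⇒efLefLSS⇒efeefLSS⇒efeefeSS⇒efeefefS⇒efeefeff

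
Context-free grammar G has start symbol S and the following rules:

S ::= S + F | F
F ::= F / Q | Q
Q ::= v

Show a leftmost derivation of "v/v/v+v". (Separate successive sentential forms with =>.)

S => S+F   [S ::= S + F]
S+F => F+F   [S ::= F]
F+F => F/Q+F   [F ::= F / Q]
F/Q+F => F/Q/Q+F   [F ::= F / Q]
F/Q/Q+F => Q/Q/Q+F   [F ::= Q]
Q/Q/Q+F => v/Q/Q+F   [Q ::= v]
v/Q/Q+F => v/v/Q+F   [Q ::= v]
v/v/Q+F => v/v/v+F   [Q ::= v]
v/v/v+F => v/v/v+Q   [F ::= Q]
v/v/v+Q => v/v/v+v   [Q ::= v]

S => S+F => F+F => F/Q+F => F/Q/Q+F => Q/Q/Q+F => v/Q/Q+F => v/v/Q+F => v/v/v+F => v/v/v+Q => v/v/v+v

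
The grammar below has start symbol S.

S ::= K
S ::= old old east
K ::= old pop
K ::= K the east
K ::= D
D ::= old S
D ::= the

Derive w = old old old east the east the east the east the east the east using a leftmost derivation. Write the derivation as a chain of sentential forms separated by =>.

S => K   [S ::= K]
K => K the east   [K ::= K the east]
K the east => K the east the east   [K ::= K the east]
K the east the east => K the east the east the east   [K ::= K the east]
K the east the east the east => K the east the east the east the east   [K ::= K the east]
K the east the east the east the east => K the east the east the east the east the east   [K ::= K the east]
K the east the east the east the east the east => D the east the east the east the east the east   [K ::= D]
D the east the east the east the east the east => old S the east the east the east the east the east   [D ::= old S]
old S the east the east the east the east the east => old old old east the east the east the east the east the east   [S ::= old old east]

S => K => K the east => K the east the east => K the east the east the east => K the east the east the east the east => K the east the east the east the east the east => D the east the east the east the east the east => old S the east the east the east the east the east => old old old east the east the east the east the east the east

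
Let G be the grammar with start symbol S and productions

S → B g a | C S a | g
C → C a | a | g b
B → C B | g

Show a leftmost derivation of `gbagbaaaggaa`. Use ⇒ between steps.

S ⇒ CSa   [S → C S a]
CSa ⇒ CaSa   [C → C a]
CaSa ⇒ gbaSa   [C → g b]
gbaSa ⇒ gbaBgaa   [S → B g a]
gbaBgaa ⇒ gbaCBgaa   [B → C B]
gbaCBgaa ⇒ gbaCaBgaa   [C → C a]
gbaCaBgaa ⇒ gbaCaaBgaa   [C → C a]
gbaCaaBgaa ⇒ gbaCaaaBgaa   [C → C a]
gbaCaaaBgaa ⇒ gbagbaaaBgaa   [C → g b]
gbagbaaaBgaa ⇒ gbagbaaaggaa   [B → g]

S⇒CSa⇒CaSa⇒gbaSa⇒gbaBgaa⇒gbaCBgaa⇒gbaCaBgaa⇒gbaCaaBgaa⇒gbaCaaaBgaa⇒gbagbaaaBgaa⇒gbagbaaaggaa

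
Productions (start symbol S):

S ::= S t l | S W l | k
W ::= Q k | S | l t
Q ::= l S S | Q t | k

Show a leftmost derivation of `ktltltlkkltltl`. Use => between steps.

S => Stl   [S ::= S t l]
Stl => Stltl   [S ::= S t l]
Stltl => SWltltl   [S ::= S W l]
SWltltl => StlWltltl   [S ::= S t l]
StlWltltl => StltlWltltl   [S ::= S t l]
StltlWltltl => StltltlWltltl   [S ::= S t l]
StltltlWltltl => ktltltlWltltl   [S ::= k]
ktltltlWltltl => ktltltlQkltltl   [W ::= Q k]
ktltltlQkltltl => ktltltlkkltltl   [Q ::= k]

S => Stl => Stltl => SWltltl => StlWltltl => StltlWltltl => StltltlWltltl => ktltltlWltltl => ktltltlQkltltl => ktltltlkkltltl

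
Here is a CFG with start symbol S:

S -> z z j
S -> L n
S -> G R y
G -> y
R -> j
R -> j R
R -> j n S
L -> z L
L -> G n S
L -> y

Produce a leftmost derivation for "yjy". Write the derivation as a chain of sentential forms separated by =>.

S => GRy => yRy => yjy

S => GRy   [S -> G R y]
GRy => yRy   [G -> y]
yRy => yjy   [R -> j]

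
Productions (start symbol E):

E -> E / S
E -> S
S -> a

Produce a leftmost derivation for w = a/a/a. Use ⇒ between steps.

E ⇒ E/S ⇒ E/S/S ⇒ S/S/S ⇒ a/S/S ⇒ a/a/S ⇒ a/a/a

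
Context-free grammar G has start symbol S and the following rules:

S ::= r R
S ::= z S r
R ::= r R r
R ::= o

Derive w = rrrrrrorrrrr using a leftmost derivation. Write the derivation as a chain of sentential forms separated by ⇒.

S ⇒ rR ⇒ rrRr ⇒ rrrRrr ⇒ rrrrRrrr ⇒ rrrrrRrrrr ⇒ rrrrrrRrrrrr ⇒ rrrrrrorrrrr

S ⇒ rR   [S ::= r R]
rR ⇒ rrRr   [R ::= r R r]
rrRr ⇒ rrrRrr   [R ::= r R r]
rrrRrr ⇒ rrrrRrrr   [R ::= r R r]
rrrrRrrr ⇒ rrrrrRrrrr   [R ::= r R r]
rrrrrRrrrr ⇒ rrrrrrRrrrrr   [R ::= r R r]
rrrrrrRrrrrr ⇒ rrrrrrorrrrr   [R ::= o]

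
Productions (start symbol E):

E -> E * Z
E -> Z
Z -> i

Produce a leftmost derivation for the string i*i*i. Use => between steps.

E => E*Z => E*Z*Z => Z*Z*Z => i*Z*Z => i*i*Z => i*i*i

E => E*Z   [E -> E * Z]
E*Z => E*Z*Z   [E -> E * Z]
E*Z*Z => Z*Z*Z   [E -> Z]
Z*Z*Z => i*Z*Z   [Z -> i]
i*Z*Z => i*i*Z   [Z -> i]
i*i*Z => i*i*i   [Z -> i]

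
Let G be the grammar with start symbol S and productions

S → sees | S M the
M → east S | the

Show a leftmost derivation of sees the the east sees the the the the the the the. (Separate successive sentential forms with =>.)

S => S M the => S M the M the => S M the M the M the => S M the M the M the M the => S M the M the M the M the M the => sees M the M the M the M the M the => sees the the M the M the M the M the => sees the the east S the M the M the M the => sees the the east sees the M the M the M the => sees the the east sees the the the M the M the => sees the the east sees the the the the the M the => sees the the east sees the the the the the the the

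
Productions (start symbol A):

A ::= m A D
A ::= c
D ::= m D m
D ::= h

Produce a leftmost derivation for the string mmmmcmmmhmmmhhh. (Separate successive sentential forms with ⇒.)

A ⇒ mAD ⇒ mmADD ⇒ mmmADDD ⇒ mmmmADDDD ⇒ mmmmcDDDD ⇒ mmmmcmDmDDD ⇒ mmmmcmmDmmDDD ⇒ mmmmcmmmDmmmDDD ⇒ mmmmcmmmhmmmDDD ⇒ mmmmcmmmhmmmhDD ⇒ mmmmcmmmhmmmhhD ⇒ mmmmcmmmhmmmhhh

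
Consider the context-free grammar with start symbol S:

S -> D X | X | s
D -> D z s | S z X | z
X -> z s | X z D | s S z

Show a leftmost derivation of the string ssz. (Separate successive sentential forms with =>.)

S => X   [S -> X]
X => sSz   [X -> s S z]
sSz => ssz   [S -> s]

S=>X=>sSz=>ssz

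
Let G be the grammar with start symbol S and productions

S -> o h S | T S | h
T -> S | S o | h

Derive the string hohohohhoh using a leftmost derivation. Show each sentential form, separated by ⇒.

S ⇒ TS ⇒ hS ⇒ hTS ⇒ hSoS ⇒ hohSoS ⇒ hohohSoS ⇒ hohohohSoS ⇒ hohohohhoS ⇒ hohohohhoh

S ⇒ TS   [S -> T S]
TS ⇒ hS   [T -> h]
hS ⇒ hTS   [S -> T S]
hTS ⇒ hSoS   [T -> S o]
hSoS ⇒ hohSoS   [S -> o h S]
hohSoS ⇒ hohohSoS   [S -> o h S]
hohohSoS ⇒ hohohohSoS   [S -> o h S]
hohohohSoS ⇒ hohohohhoS   [S -> h]
hohohohhoS ⇒ hohohohhoh   [S -> h]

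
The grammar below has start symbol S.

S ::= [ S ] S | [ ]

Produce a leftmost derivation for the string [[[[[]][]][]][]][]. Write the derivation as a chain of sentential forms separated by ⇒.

S ⇒ [S]S ⇒ [[S]S]S ⇒ [[[S]S]S]S ⇒ [[[[S]S]S]S]S ⇒ [[[[[]]S]S]S]S ⇒ [[[[[]][]]S]S]S ⇒ [[[[[]][]][]]S]S ⇒ [[[[[]][]][]][]]S ⇒ [[[[[]][]][]][]][]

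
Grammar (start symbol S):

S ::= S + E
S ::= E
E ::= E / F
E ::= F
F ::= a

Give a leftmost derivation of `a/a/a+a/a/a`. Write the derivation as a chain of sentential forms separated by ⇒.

S ⇒ S+E   [S ::= S + E]
S+E ⇒ E+E   [S ::= E]
E+E ⇒ E/F+E   [E ::= E / F]
E/F+E ⇒ E/F/F+E   [E ::= E / F]
E/F/F+E ⇒ F/F/F+E   [E ::= F]
F/F/F+E ⇒ a/F/F+E   [F ::= a]
a/F/F+E ⇒ a/a/F+E   [F ::= a]
a/a/F+E ⇒ a/a/a+E   [F ::= a]
a/a/a+E ⇒ a/a/a+E/F   [E ::= E / F]
a/a/a+E/F ⇒ a/a/a+E/F/F   [E ::= E / F]
a/a/a+E/F/F ⇒ a/a/a+F/F/F   [E ::= F]
a/a/a+F/F/F ⇒ a/a/a+a/F/F   [F ::= a]
a/a/a+a/F/F ⇒ a/a/a+a/a/F   [F ::= a]
a/a/a+a/a/F ⇒ a/a/a+a/a/a   [F ::= a]

S ⇒ S+E ⇒ E+E ⇒ E/F+E ⇒ E/F/F+E ⇒ F/F/F+E ⇒ a/F/F+E ⇒ a/a/F+E ⇒ a/a/a+E ⇒ a/a/a+E/F ⇒ a/a/a+E/F/F ⇒ a/a/a+F/F/F ⇒ a/a/a+a/F/F ⇒ a/a/a+a/a/F ⇒ a/a/a+a/a/a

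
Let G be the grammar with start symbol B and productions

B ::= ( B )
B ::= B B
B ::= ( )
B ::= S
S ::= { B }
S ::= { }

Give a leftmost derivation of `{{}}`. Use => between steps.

B => S => {B} => {S} => {{}}

B => S   [B ::= S]
S => {B}   [S ::= { B }]
{B} => {S}   [B ::= S]
{S} => {{}}   [S ::= { }]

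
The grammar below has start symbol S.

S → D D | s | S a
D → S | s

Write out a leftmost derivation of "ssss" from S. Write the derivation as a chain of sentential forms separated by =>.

S=>DD=>SD=>DDD=>SDD=>DDDD=>sDDD=>ssDD=>sssD=>ssss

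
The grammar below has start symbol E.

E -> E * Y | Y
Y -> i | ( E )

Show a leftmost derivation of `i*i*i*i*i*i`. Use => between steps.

E=>E*Y=>E*Y*Y=>E*Y*Y*Y=>E*Y*Y*Y*Y=>E*Y*Y*Y*Y*Y=>Y*Y*Y*Y*Y*Y=>i*Y*Y*Y*Y*Y=>i*i*Y*Y*Y*Y=>i*i*i*Y*Y*Y=>i*i*i*i*Y*Y=>i*i*i*i*i*Y=>i*i*i*i*i*i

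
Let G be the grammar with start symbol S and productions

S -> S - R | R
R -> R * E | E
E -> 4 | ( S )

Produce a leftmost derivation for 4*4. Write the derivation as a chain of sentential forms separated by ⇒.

S ⇒ R   [S -> R]
R ⇒ R*E   [R -> R * E]
R*E ⇒ E*E   [R -> E]
E*E ⇒ 4*E   [E -> 4]
4*E ⇒ 4*4   [E -> 4]

S ⇒ R ⇒ R*E ⇒ E*E ⇒ 4*E ⇒ 4*4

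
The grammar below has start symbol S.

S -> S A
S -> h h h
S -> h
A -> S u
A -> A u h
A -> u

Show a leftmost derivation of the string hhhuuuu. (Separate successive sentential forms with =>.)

S => SA => SAA => SAAA => SAAAA => hhhAAAA => hhhuAAA => hhhuuAA => hhhuuuA => hhhuuuu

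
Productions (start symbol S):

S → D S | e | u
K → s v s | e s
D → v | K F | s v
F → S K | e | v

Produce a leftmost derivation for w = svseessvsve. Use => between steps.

S=>DS=>KFS=>svsFS=>svsSKS=>svseKS=>svseesS=>svseesDS=>svseesKFS=>svseessvsFS=>svseessvsvS=>svseessvsve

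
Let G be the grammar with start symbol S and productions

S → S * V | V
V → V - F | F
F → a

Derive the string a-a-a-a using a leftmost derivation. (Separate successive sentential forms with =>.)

S => V => V-F => V-F-F => V-F-F-F => F-F-F-F => a-F-F-F => a-a-F-F => a-a-a-F => a-a-a-a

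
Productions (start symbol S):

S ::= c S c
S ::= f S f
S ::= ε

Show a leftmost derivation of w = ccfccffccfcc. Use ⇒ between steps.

S ⇒ cSc   [S ::= c S c]
cSc ⇒ ccScc   [S ::= c S c]
ccScc ⇒ ccfSfcc   [S ::= f S f]
ccfSfcc ⇒ ccfcScfcc   [S ::= c S c]
ccfcScfcc ⇒ ccfccSccfcc   [S ::= c S c]
ccfccSccfcc ⇒ ccfccfSfccfcc   [S ::= f S f]
ccfccfSfccfcc ⇒ ccfccffccfcc   [S ::= ε]

S⇒cSc⇒ccScc⇒ccfSfcc⇒ccfcScfcc⇒ccfccSccfcc⇒ccfccfSfccfcc⇒ccfccffccfcc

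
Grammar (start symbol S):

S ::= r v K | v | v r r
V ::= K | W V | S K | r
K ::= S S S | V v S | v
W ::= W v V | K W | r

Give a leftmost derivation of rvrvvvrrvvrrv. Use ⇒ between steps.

S ⇒ rvK ⇒ rvSSS ⇒ rvrvKSS ⇒ rvrvSSSSS ⇒ rvrvvSSSS ⇒ rvrvvvrrSSS ⇒ rvrvvvrrvSS ⇒ rvrvvvrrvvrrS ⇒ rvrvvvrrvvrrv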